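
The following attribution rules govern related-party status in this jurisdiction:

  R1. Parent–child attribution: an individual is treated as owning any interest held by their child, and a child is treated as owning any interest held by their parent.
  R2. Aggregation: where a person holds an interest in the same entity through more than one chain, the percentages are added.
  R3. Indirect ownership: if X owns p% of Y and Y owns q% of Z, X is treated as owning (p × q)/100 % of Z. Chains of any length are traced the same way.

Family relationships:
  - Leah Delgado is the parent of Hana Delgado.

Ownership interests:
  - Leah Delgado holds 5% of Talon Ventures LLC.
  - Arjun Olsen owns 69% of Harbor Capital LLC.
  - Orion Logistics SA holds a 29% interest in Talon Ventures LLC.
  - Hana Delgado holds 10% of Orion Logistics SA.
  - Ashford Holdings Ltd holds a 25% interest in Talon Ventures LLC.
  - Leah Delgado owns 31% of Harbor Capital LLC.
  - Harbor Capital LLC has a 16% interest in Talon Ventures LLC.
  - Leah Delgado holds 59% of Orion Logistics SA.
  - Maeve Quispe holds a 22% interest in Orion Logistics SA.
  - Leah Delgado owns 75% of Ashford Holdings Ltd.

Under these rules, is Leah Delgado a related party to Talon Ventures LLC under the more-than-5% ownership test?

By parent–child attribution (R1), Leah Delgado is treated as also owning Hana Delgado's interest in Orion Logistics SA, giving 59% + 10% = 69%.
Chain via Ashford Holdings Ltd (R3): 75% × 25% = 18.75% of Talon Ventures LLC.
Chain via Harbor Capital LLC (R3): 31% × 16% = 4.96% of Talon Ventures LLC.
Chain via Orion Logistics SA (R3): 69% × 29% = 20.01% of Talon Ventures LLC.
Direct interest in Talon Ventures LLC: 5%.
Aggregating (R2): 18.75% + 4.96% + 20.01% + 5% = 48.72%.
48.72% exceeds the 5% threshold, so Leah is a related party to Talon Ventures LLC.

Yes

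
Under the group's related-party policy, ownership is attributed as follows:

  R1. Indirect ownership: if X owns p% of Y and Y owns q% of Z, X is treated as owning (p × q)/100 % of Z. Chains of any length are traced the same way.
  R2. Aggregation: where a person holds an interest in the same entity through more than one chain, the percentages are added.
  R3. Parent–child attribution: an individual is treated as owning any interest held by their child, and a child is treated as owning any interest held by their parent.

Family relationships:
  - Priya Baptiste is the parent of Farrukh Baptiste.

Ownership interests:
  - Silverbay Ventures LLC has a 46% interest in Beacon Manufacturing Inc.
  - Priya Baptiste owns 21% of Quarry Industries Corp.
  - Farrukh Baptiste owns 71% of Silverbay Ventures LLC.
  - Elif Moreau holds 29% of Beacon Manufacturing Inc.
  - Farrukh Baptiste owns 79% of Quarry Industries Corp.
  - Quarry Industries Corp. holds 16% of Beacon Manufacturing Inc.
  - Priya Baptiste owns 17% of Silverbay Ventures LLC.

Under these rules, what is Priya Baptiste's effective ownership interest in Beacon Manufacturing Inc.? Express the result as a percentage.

By parent–child attribution (R3), Priya Baptiste is treated as also owning Farrukh Baptiste's interest in Silverbay Ventures LLC, giving 17% + 71% = 88%.
By parent–child attribution (R3), Priya Baptiste is treated as also owning Farrukh Baptiste's interest in Quarry Industries Corp, giving 21% + 79% = 100%.
Chain via Silverbay Ventures LLC (R1): 88% × 46% = 40.48% of Beacon Manufacturing Inc.
Chain via Quarry Industries Corp. (R1): 100% × 16% = 16% of Beacon Manufacturing Inc.
Aggregating (R2): 40.48% + 16% = 56.48%.

56.48%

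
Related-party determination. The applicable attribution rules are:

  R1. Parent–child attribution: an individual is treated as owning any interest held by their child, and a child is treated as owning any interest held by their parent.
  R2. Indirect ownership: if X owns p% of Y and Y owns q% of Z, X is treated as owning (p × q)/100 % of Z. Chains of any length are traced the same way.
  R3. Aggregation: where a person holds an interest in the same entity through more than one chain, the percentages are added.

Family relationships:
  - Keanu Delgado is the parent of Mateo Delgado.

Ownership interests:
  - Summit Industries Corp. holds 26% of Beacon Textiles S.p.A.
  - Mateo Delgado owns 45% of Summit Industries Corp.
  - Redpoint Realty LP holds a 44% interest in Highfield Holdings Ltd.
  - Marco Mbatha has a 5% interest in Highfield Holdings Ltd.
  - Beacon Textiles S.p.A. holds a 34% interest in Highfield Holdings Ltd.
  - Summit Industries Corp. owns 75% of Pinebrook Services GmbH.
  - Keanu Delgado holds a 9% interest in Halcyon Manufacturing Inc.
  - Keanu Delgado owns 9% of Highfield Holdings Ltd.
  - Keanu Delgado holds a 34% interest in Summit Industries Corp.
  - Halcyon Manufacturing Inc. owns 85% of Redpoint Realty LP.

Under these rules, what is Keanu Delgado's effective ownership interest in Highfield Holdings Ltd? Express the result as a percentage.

19.3496%

By parent–child attribution (R1), Keanu Delgado is treated as also owning Mateo Delgado's interest in Summit Industries Corp, giving 34% + 45% = 79%.
Chain via Halcyon Manufacturing Inc. → Redpoint Realty LP (R2): 9% × 85% × 44% = 3.366% of Highfield Holdings Ltd.
Chain via Summit Industries Corp. → Beacon Textiles S.p.A. (R2): 79% × 26% × 34% = 6.9836% of Highfield Holdings Ltd.
Direct interest in Highfield Holdings Ltd: 9%.
Aggregating (R3): 3.366% + 6.9836% + 9% = 19.3496%.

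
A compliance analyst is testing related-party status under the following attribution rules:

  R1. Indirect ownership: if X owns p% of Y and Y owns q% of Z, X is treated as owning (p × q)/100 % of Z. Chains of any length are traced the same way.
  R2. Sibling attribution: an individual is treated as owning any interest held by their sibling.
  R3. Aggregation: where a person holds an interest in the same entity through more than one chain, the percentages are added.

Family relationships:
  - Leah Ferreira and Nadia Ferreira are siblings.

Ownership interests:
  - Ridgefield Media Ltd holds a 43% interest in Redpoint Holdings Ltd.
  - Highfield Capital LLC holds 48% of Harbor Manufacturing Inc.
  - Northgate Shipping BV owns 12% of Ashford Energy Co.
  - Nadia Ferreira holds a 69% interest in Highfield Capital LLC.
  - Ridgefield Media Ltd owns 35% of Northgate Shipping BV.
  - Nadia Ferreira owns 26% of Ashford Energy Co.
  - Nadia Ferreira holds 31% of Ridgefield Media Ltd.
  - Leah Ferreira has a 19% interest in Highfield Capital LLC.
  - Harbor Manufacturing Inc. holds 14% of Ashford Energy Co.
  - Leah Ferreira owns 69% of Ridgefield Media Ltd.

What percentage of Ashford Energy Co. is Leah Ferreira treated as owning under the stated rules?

36.1136%

By sibling attribution (R2), Leah Ferreira is treated as also owning Nadia Ferreira's interest in Ridgefield Media Ltd, giving 69% + 31% = 100%.
By sibling attribution (R2), Leah Ferreira is treated as also owning Nadia Ferreira's interest in Highfield Capital LLC, giving 19% + 69% = 88%.
By sibling attribution (R2), Leah Ferreira is treated as owning Nadia Ferreira's 26% interest in Ashford Energy Co.
Chain via Ridgefield Media Ltd → Northgate Shipping BV (R1): 100% × 35% × 12% = 4.2% of Ashford Energy Co.
Chain via Highfield Capital LLC → Harbor Manufacturing Inc. (R1): 88% × 48% × 14% = 5.9136% of Ashford Energy Co.
Direct interest in Ashford Energy Co: 26%.
Aggregating (R3): 4.2% + 5.9136% + 26% = 36.1136%.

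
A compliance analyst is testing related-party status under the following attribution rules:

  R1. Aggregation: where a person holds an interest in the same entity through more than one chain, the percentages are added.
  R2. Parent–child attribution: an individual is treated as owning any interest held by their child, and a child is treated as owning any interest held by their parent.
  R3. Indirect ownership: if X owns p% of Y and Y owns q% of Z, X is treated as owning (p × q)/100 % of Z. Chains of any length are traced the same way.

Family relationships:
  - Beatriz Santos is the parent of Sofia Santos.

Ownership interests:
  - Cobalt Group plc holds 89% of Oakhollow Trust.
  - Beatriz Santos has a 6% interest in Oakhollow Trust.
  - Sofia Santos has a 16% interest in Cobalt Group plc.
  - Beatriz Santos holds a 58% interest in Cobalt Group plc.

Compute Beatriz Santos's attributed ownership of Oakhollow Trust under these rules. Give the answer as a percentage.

71.86%

By parent–child attribution (R2), Beatriz Santos is treated as also owning Sofia Santos's interest in Cobalt Group plc, giving 58% + 16% = 74%.
Chain via Cobalt Group plc (R3): 74% × 89% = 65.86% of Oakhollow Trust.
Direct interest in Oakhollow Trust: 6%.
Aggregating (R1): 65.86% + 6% = 71.86%.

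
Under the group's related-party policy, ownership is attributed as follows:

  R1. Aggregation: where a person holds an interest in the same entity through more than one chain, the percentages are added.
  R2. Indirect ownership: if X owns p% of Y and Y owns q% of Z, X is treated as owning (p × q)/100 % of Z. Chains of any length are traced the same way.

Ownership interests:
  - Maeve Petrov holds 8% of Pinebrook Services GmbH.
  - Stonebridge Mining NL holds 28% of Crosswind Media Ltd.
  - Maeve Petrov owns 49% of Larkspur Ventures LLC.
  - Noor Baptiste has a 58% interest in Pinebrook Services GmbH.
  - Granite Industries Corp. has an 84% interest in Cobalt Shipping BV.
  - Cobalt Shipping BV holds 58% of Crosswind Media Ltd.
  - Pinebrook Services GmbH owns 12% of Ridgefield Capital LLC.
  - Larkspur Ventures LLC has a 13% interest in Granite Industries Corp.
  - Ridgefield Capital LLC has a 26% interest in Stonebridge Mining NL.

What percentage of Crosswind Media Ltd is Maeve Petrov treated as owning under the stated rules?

Chain via Larkspur Ventures LLC → Granite Industries Corp. → Cobalt Shipping BV (R2): 49% × 13% × 84% × 58% = 3.103464% of Crosswind Media Ltd.
Chain via Pinebrook Services GmbH → Ridgefield Capital LLC → Stonebridge Mining NL (R2): 8% × 12% × 26% × 28% = 0.069888% of Crosswind Media Ltd.
Aggregating (R1): 3.103464% + 0.069888% = 3.173352%.

3.173352%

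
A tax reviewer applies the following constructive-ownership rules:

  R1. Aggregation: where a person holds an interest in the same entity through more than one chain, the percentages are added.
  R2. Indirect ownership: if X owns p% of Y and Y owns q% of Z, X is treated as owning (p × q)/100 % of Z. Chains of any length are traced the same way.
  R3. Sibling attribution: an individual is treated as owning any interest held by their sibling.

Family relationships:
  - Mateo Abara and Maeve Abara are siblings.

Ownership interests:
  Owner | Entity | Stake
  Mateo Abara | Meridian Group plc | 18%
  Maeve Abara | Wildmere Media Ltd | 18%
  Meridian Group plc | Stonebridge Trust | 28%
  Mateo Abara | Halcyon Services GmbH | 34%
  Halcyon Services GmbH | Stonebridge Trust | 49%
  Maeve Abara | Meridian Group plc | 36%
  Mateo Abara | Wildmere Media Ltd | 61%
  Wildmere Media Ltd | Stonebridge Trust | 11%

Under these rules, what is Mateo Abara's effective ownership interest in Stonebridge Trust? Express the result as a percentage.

By sibling attribution (R3), Mateo Abara is treated as also owning Maeve Abara's interest in Wildmere Media Ltd, giving 61% + 18% = 79%.
By sibling attribution (R3), Mateo Abara is treated as also owning Maeve Abara's interest in Meridian Group plc, giving 18% + 36% = 54%.
Chain via Wildmere Media Ltd (R2): 79% × 11% = 8.69% of Stonebridge Trust.
Chain via Halcyon Services GmbH (R2): 34% × 49% = 16.66% of Stonebridge Trust.
Chain via Meridian Group plc (R2): 54% × 28% = 15.12% of Stonebridge Trust.
Aggregating (R1): 8.69% + 16.66% + 15.12% = 40.47%.

40.47%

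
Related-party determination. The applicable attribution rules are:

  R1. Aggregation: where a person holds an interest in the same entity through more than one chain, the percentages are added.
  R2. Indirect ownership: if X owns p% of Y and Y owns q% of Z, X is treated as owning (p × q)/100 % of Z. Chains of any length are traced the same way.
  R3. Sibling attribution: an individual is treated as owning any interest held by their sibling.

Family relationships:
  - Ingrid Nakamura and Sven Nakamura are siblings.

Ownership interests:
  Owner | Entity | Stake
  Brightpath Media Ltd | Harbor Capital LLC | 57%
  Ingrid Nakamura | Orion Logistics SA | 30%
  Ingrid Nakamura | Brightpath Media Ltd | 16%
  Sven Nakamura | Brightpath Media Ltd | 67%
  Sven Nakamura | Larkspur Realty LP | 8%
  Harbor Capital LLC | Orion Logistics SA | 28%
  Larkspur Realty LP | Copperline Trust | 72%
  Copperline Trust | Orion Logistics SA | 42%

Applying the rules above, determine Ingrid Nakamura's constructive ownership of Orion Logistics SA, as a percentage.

45.666%

By sibling attribution (R3), Ingrid Nakamura is treated as also owning Sven Nakamura's interest in Brightpath Media Ltd, giving 16% + 67% = 83%.
By sibling attribution (R3), Ingrid Nakamura is treated as owning Sven Nakamura's 8% interest in Larkspur Realty LP.
Chain via Brightpath Media Ltd → Harbor Capital LLC (R2): 83% × 57% × 28% = 13.2468% of Orion Logistics SA.
Direct interest in Orion Logistics SA: 30%.
Chain via Larkspur Realty LP → Copperline Trust (R2): 8% × 72% × 42% = 2.4192% of Orion Logistics SA.
Aggregating (R1): 13.2468% + 30% + 2.4192% = 45.666%.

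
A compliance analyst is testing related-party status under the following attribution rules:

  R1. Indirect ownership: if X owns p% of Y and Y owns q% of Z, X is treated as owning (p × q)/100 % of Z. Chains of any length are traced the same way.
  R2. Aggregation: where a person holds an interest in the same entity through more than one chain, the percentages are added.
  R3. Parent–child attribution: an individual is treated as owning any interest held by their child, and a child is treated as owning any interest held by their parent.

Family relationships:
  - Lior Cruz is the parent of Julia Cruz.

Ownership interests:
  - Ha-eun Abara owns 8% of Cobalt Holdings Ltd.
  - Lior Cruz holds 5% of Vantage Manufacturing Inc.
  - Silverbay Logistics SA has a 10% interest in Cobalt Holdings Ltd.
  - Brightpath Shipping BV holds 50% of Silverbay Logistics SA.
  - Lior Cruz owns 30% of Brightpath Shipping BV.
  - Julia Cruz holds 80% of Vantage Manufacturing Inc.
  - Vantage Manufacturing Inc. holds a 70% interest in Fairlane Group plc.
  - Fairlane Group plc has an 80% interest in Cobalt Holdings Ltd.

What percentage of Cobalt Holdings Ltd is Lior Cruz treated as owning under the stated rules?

49.1%

By parent–child attribution (R3), Lior Cruz is treated as also owning Julia Cruz's interest in Vantage Manufacturing Inc, giving 5% + 80% = 85%.
Chain via Brightpath Shipping BV → Silverbay Logistics SA (R1): 30% × 50% × 10% = 1.5% of Cobalt Holdings Ltd.
Chain via Vantage Manufacturing Inc. → Fairlane Group plc (R1): 85% × 70% × 80% = 47.6% of Cobalt Holdings Ltd.
Aggregating (R2): 1.5% + 47.6% = 49.1%.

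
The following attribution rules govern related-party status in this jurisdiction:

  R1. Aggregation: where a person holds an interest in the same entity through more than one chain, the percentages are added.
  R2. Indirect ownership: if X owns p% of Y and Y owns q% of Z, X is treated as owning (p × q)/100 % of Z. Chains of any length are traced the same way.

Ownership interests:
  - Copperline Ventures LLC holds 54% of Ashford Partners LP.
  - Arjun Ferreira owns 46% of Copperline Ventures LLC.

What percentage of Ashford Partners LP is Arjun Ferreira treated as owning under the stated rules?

24.84%

Chain via Copperline Ventures LLC (R2): 46% × 54% = 24.84% of Ashford Partners LP.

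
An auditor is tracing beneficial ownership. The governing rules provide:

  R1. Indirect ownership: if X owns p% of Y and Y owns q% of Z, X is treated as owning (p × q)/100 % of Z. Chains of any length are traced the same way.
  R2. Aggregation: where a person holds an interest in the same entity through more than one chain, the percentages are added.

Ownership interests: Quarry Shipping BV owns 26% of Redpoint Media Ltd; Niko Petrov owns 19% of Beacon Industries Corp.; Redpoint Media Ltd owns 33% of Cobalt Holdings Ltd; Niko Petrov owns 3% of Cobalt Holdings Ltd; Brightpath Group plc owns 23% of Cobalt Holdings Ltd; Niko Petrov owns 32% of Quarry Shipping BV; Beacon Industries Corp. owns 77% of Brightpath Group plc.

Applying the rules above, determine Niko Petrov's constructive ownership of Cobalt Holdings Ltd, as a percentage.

Chain via Beacon Industries Corp. → Brightpath Group plc (R1): 19% × 77% × 23% = 3.3649% of Cobalt Holdings Ltd.
Chain via Quarry Shipping BV → Redpoint Media Ltd (R1): 32% × 26% × 33% = 2.7456% of Cobalt Holdings Ltd.
Direct interest in Cobalt Holdings Ltd: 3%.
Aggregating (R2): 3.3649% + 2.7456% + 3% = 9.1105%.

9.1105%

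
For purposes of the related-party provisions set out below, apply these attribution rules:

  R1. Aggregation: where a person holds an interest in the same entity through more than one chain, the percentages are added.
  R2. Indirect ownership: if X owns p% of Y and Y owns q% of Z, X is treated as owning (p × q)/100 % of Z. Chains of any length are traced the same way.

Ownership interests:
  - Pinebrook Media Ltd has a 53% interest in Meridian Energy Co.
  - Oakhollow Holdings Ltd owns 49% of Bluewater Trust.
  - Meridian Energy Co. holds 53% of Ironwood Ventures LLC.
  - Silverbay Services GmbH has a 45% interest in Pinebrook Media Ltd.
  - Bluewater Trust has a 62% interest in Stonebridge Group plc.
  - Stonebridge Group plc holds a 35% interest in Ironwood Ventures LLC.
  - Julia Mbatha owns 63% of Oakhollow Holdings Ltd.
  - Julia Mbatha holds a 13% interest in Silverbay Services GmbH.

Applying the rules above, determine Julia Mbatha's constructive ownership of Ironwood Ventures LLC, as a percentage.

8.342055%

Chain via Oakhollow Holdings Ltd → Bluewater Trust → Stonebridge Group plc (R2): 63% × 49% × 62% × 35% = 6.69879% of Ironwood Ventures LLC.
Chain via Silverbay Services GmbH → Pinebrook Media Ltd → Meridian Energy Co. (R2): 13% × 45% × 53% × 53% = 1.643265% of Ironwood Ventures LLC.
Aggregating (R1): 6.69879% + 1.643265% = 8.342055%.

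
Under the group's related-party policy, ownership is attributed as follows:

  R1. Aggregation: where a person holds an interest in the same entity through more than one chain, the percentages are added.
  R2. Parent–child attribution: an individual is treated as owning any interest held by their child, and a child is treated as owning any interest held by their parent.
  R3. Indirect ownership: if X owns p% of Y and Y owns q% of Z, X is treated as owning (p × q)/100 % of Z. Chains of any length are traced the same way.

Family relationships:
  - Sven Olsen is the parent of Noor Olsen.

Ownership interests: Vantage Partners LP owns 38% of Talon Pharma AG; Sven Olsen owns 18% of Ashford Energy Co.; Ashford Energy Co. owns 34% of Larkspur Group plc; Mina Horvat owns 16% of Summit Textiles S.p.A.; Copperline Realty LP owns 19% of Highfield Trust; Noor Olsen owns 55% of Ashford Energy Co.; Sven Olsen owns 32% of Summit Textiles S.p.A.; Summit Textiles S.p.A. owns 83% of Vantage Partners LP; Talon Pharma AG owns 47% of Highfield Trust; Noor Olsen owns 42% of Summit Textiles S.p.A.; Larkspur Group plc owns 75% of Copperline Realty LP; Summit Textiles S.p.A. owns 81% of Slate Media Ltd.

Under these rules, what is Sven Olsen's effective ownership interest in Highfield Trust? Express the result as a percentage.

By parent–child attribution (R2), Sven Olsen is treated as also owning Noor Olsen's interest in Summit Textiles S.p.A, giving 32% + 42% = 74%.
By parent–child attribution (R2), Sven Olsen is treated as also owning Noor Olsen's interest in Ashford Energy Co, giving 18% + 55% = 73%.
Chain via Summit Textiles S.p.A. → Vantage Partners LP → Talon Pharma AG (R3): 74% × 83% × 38% × 47% = 10.969612% of Highfield Trust.
Chain via Ashford Energy Co. → Larkspur Group plc → Copperline Realty LP (R3): 73% × 34% × 75% × 19% = 3.53685% of Highfield Trust.
Aggregating (R1): 10.969612% + 3.53685% = 14.506462%.

14.506462%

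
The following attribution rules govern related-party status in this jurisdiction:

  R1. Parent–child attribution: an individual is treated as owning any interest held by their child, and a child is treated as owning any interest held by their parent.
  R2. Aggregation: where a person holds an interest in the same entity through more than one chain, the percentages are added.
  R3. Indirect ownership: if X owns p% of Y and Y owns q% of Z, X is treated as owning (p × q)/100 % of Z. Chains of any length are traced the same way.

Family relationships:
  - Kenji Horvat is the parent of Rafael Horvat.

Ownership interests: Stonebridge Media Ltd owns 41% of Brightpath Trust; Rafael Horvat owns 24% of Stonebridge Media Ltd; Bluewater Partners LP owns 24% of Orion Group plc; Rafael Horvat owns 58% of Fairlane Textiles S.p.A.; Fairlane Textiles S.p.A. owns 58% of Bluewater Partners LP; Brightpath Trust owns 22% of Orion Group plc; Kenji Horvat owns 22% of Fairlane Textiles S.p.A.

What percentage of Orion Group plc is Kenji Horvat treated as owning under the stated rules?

By parent–child attribution (R1), Kenji Horvat is treated as also owning Rafael Horvat's interest in Fairlane Textiles S.p.A, giving 22% + 58% = 80%.
By parent–child attribution (R1), Kenji Horvat is treated as owning Rafael Horvat's 24% interest in Stonebridge Media Ltd.
Chain via Fairlane Textiles S.p.A. → Bluewater Partners LP (R3): 80% × 58% × 24% = 11.136% of Orion Group plc.
Chain via Stonebridge Media Ltd → Brightpath Trust (R3): 24% × 41% × 22% = 2.1648% of Orion Group plc.
Aggregating (R2): 11.136% + 2.1648% = 13.3008%.

13.3008%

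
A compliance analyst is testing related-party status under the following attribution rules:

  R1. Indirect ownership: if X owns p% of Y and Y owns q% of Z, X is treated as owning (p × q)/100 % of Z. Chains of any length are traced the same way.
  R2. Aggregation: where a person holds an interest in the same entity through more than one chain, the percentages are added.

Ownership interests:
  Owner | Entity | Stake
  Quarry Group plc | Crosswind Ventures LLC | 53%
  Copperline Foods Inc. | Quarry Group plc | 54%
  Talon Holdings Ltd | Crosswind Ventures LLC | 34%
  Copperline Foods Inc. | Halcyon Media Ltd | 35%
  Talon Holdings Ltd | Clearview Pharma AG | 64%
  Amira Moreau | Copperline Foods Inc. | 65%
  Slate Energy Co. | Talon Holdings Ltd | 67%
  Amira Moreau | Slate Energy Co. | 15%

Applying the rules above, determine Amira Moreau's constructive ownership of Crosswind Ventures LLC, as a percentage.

Chain via Slate Energy Co. → Talon Holdings Ltd (R1): 15% × 67% × 34% = 3.417% of Crosswind Ventures LLC.
Chain via Copperline Foods Inc. → Quarry Group plc (R1): 65% × 54% × 53% = 18.603% of Crosswind Ventures LLC.
Aggregating (R2): 3.417% + 18.603% = 22.02%.

22.02%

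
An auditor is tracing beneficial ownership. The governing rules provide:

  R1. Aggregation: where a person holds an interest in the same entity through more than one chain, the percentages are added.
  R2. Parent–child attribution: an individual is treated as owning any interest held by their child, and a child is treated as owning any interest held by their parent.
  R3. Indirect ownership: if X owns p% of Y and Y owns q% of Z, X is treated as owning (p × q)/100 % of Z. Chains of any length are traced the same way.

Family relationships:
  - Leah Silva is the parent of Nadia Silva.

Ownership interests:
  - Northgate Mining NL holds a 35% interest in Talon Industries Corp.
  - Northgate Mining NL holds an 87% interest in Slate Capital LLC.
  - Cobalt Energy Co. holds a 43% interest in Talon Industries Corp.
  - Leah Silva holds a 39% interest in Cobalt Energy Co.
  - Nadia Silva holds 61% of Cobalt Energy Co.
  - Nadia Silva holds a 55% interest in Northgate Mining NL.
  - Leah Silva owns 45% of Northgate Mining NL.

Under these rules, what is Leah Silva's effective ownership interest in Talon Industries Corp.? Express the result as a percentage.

By parent–child attribution (R2), Leah Silva is treated as also owning Nadia Silva's interest in Northgate Mining NL, giving 45% + 55% = 100%.
By parent–child attribution (R2), Leah Silva is treated as also owning Nadia Silva's interest in Cobalt Energy Co, giving 39% + 61% = 100%.
Chain via Northgate Mining NL (R3): 100% × 35% = 35% of Talon Industries Corp.
Chain via Cobalt Energy Co. (R3): 100% × 43% = 43% of Talon Industries Corp.
Aggregating (R1): 35% + 43% = 78%.

78%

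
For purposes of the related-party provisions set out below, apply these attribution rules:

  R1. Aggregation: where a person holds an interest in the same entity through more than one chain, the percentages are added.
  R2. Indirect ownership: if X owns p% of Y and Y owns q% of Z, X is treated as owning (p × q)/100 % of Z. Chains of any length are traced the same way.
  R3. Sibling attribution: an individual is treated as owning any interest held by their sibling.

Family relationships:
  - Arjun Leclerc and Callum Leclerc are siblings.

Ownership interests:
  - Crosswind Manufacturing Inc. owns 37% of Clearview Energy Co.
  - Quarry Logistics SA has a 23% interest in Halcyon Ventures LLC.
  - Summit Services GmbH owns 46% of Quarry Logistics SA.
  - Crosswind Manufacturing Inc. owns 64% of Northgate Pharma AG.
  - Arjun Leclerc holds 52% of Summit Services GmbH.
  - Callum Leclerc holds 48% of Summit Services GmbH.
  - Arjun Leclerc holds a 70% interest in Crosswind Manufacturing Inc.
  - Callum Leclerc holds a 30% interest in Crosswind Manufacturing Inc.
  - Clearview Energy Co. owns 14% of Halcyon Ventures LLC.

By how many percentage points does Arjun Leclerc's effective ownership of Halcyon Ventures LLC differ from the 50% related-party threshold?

By sibling attribution (R3), Arjun Leclerc is treated as also owning Callum Leclerc's interest in Summit Services GmbH, giving 52% + 48% = 100%.
By sibling attribution (R3), Arjun Leclerc is treated as also owning Callum Leclerc's interest in Crosswind Manufacturing Inc, giving 70% + 30% = 100%.
Chain via Summit Services GmbH → Quarry Logistics SA (R2): 100% × 46% × 23% = 10.58% of Halcyon Ventures LLC.
Chain via Crosswind Manufacturing Inc. → Clearview Energy Co. (R2): 100% × 37% × 14% = 5.18% of Halcyon Ventures LLC.
Aggregating (R1): 10.58% + 5.18% = 15.76%.
15.76% falls short of the 50% threshold by 34.24 percentage points.

34.24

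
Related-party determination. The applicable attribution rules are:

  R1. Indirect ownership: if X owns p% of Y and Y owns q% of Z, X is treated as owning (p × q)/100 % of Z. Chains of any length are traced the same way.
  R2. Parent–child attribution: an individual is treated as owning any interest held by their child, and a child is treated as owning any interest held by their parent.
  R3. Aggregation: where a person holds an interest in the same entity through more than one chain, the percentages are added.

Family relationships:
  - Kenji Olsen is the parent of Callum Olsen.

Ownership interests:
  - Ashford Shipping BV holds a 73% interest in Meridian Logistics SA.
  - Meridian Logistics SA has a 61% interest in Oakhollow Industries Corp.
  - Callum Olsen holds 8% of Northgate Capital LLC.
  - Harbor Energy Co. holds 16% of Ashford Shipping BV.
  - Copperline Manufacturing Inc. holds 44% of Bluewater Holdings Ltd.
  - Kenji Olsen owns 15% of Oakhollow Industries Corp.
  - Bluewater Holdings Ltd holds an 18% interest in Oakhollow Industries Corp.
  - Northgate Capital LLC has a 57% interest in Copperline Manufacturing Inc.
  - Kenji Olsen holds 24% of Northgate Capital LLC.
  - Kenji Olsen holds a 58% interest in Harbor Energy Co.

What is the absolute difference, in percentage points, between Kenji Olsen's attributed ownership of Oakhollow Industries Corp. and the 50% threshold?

29.423008

By parent–child attribution (R2), Kenji Olsen is treated as also owning Callum Olsen's interest in Northgate Capital LLC, giving 24% + 8% = 32%.
Chain via Northgate Capital LLC → Copperline Manufacturing Inc. → Bluewater Holdings Ltd (R1): 32% × 57% × 44% × 18% = 1.444608% of Oakhollow Industries Corp.
Chain via Harbor Energy Co. → Ashford Shipping BV → Meridian Logistics SA (R1): 58% × 16% × 73% × 61% = 4.132384% of Oakhollow Industries Corp.
Direct interest in Oakhollow Industries Corp: 15%.
Aggregating (R3): 1.444608% + 4.132384% + 15% = 20.576992%.
20.576992% falls short of the 50% threshold by 29.423008 percentage points.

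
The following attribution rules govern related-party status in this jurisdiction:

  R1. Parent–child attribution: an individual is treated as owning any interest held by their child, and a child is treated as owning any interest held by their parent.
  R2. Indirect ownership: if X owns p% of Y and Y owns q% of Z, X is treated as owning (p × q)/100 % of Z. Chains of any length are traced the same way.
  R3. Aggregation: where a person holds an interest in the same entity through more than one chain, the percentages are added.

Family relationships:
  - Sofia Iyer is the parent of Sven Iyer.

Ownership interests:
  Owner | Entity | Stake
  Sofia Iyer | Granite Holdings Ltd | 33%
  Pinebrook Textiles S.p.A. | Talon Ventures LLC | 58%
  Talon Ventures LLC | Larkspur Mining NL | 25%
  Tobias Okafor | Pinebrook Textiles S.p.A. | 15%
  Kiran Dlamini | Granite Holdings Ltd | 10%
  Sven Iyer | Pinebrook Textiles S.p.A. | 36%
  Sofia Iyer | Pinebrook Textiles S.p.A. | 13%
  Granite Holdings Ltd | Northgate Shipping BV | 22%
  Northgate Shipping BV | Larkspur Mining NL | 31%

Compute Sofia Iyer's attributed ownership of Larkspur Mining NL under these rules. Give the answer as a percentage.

By parent–child attribution (R1), Sofia Iyer is treated as also owning Sven Iyer's interest in Pinebrook Textiles S.p.A, giving 13% + 36% = 49%.
Chain via Granite Holdings Ltd → Northgate Shipping BV (R2): 33% × 22% × 31% = 2.2506% of Larkspur Mining NL.
Chain via Pinebrook Textiles S.p.A. → Talon Ventures LLC (R2): 49% × 58% × 25% = 7.105% of Larkspur Mining NL.
Aggregating (R3): 2.2506% + 7.105% = 9.3556%.

9.3556%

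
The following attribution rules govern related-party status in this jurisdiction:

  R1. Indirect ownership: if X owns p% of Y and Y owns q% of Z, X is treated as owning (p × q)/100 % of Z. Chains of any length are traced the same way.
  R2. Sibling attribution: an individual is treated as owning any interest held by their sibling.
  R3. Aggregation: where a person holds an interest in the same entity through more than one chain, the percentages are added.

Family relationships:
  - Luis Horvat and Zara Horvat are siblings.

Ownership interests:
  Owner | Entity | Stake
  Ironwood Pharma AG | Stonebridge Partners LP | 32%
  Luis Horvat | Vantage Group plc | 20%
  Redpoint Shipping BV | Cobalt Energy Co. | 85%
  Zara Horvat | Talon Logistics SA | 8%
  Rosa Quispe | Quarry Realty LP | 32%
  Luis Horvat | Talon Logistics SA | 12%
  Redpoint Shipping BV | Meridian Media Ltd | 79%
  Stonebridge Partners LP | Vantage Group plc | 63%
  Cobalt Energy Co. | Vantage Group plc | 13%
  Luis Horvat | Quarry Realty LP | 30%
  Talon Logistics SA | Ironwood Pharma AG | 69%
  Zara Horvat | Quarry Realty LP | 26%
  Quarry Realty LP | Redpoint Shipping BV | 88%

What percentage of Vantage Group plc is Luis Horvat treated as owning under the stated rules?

By sibling attribution (R2), Luis Horvat is treated as also owning Zara Horvat's interest in Quarry Realty LP, giving 30% + 26% = 56%.
By sibling attribution (R2), Luis Horvat is treated as also owning Zara Horvat's interest in Talon Logistics SA, giving 12% + 8% = 20%.
Chain via Quarry Realty LP → Redpoint Shipping BV → Cobalt Energy Co. (R1): 56% × 88% × 85% × 13% = 5.44544% of Vantage Group plc.
Chain via Talon Logistics SA → Ironwood Pharma AG → Stonebridge Partners LP (R1): 20% × 69% × 32% × 63% = 2.78208% of Vantage Group plc.
Direct interest in Vantage Group plc: 20%.
Aggregating (R3): 5.44544% + 2.78208% + 20% = 28.22752%.

28.22752%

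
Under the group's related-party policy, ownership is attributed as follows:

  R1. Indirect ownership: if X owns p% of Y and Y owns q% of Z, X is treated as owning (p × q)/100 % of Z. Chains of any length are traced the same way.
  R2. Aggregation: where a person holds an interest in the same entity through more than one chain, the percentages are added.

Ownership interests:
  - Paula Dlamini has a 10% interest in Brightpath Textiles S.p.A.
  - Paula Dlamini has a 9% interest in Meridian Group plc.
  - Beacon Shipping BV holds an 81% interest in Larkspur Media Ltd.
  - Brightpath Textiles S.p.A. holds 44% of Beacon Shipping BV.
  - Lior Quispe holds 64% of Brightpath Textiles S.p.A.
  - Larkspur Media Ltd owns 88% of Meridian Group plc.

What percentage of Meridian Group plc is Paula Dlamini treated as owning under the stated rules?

12.13632%

Chain via Brightpath Textiles S.p.A. → Beacon Shipping BV → Larkspur Media Ltd (R1): 10% × 44% × 81% × 88% = 3.13632% of Meridian Group plc.
Direct interest in Meridian Group plc: 9%.
Aggregating (R2): 3.13632% + 9% = 12.13632%.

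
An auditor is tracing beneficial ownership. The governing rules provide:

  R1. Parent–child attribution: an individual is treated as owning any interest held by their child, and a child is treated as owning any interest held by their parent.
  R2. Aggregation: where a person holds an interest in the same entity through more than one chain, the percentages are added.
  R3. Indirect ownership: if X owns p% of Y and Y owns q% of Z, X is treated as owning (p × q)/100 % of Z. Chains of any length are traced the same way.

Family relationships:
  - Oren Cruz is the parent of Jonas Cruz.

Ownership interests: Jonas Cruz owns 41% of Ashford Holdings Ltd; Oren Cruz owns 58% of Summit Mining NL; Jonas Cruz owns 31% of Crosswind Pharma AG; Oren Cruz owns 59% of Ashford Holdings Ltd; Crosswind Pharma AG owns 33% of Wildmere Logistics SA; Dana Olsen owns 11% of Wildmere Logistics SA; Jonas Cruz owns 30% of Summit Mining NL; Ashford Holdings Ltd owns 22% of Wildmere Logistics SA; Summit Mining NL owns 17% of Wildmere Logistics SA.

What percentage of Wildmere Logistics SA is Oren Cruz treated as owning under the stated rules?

By parent–child attribution (R1), Oren Cruz is treated as also owning Jonas Cruz's interest in Summit Mining NL, giving 58% + 30% = 88%.
By parent–child attribution (R1), Oren Cruz is treated as also owning Jonas Cruz's interest in Ashford Holdings Ltd, giving 59% + 41% = 100%.
By parent–child attribution (R1), Oren Cruz is treated as owning Jonas Cruz's 31% interest in Crosswind Pharma AG.
Chain via Summit Mining NL (R3): 88% × 17% = 14.96% of Wildmere Logistics SA.
Chain via Ashford Holdings Ltd (R3): 100% × 22% = 22% of Wildmere Logistics SA.
Chain via Crosswind Pharma AG (R3): 31% × 33% = 10.23% of Wildmere Logistics SA.
Aggregating (R2): 14.96% + 22% + 10.23% = 47.19%.

47.19%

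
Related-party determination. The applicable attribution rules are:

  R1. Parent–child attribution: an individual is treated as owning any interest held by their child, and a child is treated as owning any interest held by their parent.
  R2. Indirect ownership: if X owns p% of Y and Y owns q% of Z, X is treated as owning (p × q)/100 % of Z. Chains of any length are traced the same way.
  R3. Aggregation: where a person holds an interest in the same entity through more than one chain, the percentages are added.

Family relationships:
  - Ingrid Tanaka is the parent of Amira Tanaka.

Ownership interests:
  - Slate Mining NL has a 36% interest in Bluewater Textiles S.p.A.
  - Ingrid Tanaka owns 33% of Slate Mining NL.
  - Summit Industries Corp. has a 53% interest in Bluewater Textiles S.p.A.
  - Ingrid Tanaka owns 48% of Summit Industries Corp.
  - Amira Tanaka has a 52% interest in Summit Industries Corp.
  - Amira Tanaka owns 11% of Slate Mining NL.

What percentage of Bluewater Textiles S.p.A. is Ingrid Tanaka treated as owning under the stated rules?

By parent–child attribution (R1), Ingrid Tanaka is treated as also owning Amira Tanaka's interest in Slate Mining NL, giving 33% + 11% = 44%.
By parent–child attribution (R1), Ingrid Tanaka is treated as also owning Amira Tanaka's interest in Summit Industries Corp, giving 48% + 52% = 100%.
Chain via Slate Mining NL (R2): 44% × 36% = 15.84% of Bluewater Textiles S.p.A.
Chain via Summit Industries Corp. (R2): 100% × 53% = 53% of Bluewater Textiles S.p.A.
Aggregating (R3): 15.84% + 53% = 68.84%.

68.84%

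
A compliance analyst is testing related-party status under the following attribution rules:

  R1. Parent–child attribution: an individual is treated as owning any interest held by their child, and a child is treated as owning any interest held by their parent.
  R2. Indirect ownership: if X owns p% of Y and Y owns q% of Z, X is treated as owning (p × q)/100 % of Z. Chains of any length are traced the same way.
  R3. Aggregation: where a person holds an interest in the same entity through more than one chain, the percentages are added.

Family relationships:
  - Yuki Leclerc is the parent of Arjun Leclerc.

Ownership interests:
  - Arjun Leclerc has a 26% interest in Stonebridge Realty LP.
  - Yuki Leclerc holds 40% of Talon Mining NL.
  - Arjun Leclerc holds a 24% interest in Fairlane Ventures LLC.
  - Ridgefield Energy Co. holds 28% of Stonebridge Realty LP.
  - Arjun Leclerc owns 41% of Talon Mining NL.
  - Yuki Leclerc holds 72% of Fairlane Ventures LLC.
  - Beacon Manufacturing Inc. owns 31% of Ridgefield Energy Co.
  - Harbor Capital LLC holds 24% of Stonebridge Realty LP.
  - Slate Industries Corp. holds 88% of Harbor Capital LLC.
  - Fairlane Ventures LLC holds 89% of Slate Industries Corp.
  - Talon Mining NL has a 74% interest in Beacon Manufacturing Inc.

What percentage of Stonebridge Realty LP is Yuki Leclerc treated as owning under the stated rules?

By parent–child attribution (R1), Yuki Leclerc is treated as also owning Arjun Leclerc's interest in Fairlane Ventures LLC, giving 72% + 24% = 96%.
By parent–child attribution (R1), Yuki Leclerc is treated as also owning Arjun Leclerc's interest in Talon Mining NL, giving 40% + 41% = 81%.
By parent–child attribution (R1), Yuki Leclerc is treated as owning Arjun Leclerc's 26% interest in Stonebridge Realty LP.
Chain via Fairlane Ventures LLC → Slate Industries Corp. → Harbor Capital LLC (R2): 96% × 89% × 88% × 24% = 18.044928% of Stonebridge Realty LP.
Chain via Talon Mining NL → Beacon Manufacturing Inc. → Ridgefield Energy Co. (R2): 81% × 74% × 31% × 28% = 5.202792% of Stonebridge Realty LP.
Direct interest in Stonebridge Realty LP: 26%.
Aggregating (R3): 18.044928% + 5.202792% + 26% = 49.24772%.

49.24772%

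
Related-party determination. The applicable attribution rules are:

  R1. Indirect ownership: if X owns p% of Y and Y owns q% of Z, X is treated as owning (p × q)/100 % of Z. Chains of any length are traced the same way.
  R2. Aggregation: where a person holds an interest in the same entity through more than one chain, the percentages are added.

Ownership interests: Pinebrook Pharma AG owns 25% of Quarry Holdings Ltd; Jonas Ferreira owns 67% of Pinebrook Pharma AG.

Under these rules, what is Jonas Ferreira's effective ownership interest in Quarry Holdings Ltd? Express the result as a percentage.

Chain via Pinebrook Pharma AG (R1): 67% × 25% = 16.75% of Quarry Holdings Ltd.

16.75%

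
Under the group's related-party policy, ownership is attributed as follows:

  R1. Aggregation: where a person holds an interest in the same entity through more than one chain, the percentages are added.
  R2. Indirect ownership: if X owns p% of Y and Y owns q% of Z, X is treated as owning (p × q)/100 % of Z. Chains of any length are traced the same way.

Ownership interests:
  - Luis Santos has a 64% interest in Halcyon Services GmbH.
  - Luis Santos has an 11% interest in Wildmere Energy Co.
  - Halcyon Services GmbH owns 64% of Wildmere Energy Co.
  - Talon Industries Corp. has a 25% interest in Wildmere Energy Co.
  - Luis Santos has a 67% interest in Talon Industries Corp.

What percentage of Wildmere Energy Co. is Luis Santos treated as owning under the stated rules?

Chain via Halcyon Services GmbH (R2): 64% × 64% = 40.96% of Wildmere Energy Co.
Chain via Talon Industries Corp. (R2): 67% × 25% = 16.75% of Wildmere Energy Co.
Direct interest in Wildmere Energy Co: 11%.
Aggregating (R1): 40.96% + 16.75% + 11% = 68.71%.

68.71%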